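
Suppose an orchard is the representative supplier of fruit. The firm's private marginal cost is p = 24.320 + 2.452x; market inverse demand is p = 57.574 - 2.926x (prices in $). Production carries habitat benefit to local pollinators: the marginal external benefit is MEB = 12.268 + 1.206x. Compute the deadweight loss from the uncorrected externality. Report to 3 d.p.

DWL = $46.630

Market equilibrium (private): 24.320 + 2.452x = 57.574 - 2.926x → x_m = 6.1833.
Social marginal cost = private MC − MEB = 12.052 + 1.246x.
Set SMC = demand: 12.052 + 1.246x = 57.574 - 2.926x → x* = 10.9113.
The loss is the area between SMC and demand from x* to x_m; with linear curves that's a triangle of height MEB(x_m).
DWL = ½ × 4.7280 × 19.7251 = 46.6301.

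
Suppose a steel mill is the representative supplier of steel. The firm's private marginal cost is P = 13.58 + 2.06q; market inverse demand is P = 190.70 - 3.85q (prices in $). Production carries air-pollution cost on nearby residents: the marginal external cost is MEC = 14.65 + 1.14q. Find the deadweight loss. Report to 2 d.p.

Market equilibrium (private): 13.58 + 2.06q = 190.70 - 3.85q → q_m = 29.9695.
Social marginal cost = private MC + MEC = 28.23 + 3.20q.
Set SMC = demand: 28.23 + 3.20q = 190.70 - 3.85q → q* = 23.0454.
Between q* and q_m the wedge SMC − demand runs linearly from 0 to MEC(q_m), so the loss is a triangle.
DWL = ½ × 6.9241 × 48.8153 = 169.0010.

DWL = $169.00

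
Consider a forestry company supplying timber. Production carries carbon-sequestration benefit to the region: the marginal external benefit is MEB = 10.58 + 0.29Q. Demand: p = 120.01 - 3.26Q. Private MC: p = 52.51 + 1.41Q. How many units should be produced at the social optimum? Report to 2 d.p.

Q* = 17.83

Social marginal cost = private MC − MEB = 41.93 + 1.12Q.
Set SMC = demand: 41.93 + 1.12Q = 120.01 - 3.26Q → Q* = 17.8265.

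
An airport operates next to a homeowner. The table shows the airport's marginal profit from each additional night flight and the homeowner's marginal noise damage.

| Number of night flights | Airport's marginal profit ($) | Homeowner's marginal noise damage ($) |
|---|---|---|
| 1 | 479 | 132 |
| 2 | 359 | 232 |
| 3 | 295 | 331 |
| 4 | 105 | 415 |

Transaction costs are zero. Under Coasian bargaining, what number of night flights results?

Bargaining reaches the level where marginal profit last exceeds marginal noise damage.
That holds through level 2 (359 ≥ 232) but not at 3 (295 < 331).

2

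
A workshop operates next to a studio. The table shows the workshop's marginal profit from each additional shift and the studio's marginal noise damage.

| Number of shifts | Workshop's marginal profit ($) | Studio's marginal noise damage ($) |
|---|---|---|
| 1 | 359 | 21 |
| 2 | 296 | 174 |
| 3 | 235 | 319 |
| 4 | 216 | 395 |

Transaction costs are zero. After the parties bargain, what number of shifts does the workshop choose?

Bargaining reaches the level where marginal profit last exceeds marginal noise damage.
That holds through level 2 (296 ≥ 174) but not at 3 (235 < 319).

2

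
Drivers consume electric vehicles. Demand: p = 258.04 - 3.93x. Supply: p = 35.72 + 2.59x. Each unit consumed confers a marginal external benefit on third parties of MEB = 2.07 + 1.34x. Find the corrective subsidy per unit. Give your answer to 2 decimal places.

Social marginal benefit = demand + MEB = 260.11 - 2.59x.
Set SMB = MC: 260.11 - 2.59x = 35.72 + 2.59x → x* = 43.3185.
The Pigouvian subsidy equals MEB at x*: 2.07 + 1.34×43.3185 = 60.1168.

subsidy = 60.12 per unit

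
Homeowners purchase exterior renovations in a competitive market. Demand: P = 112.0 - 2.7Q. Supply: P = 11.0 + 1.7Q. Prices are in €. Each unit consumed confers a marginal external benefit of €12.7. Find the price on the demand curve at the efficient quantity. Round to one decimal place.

P = €42.2

Social marginal benefit = demand + MEB = 124.7 - 2.7Q.
Set SMB = MC: 124.7 - 2.7Q = 11.0 + 1.7Q → Q* = 25.8409.
Consumer price on the demand curve at Q*: 112.0 − 2.7×25.8409 = 42.2296.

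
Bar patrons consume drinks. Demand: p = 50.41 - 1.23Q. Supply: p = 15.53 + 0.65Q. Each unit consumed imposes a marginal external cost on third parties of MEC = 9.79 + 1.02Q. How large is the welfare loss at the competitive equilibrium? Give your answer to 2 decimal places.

Market equilibrium (private): 15.53 + 0.65Q = 50.41 - 1.23Q → Q_m = 18.5532.
Social marginal benefit = demand − MEC = 40.62 - 2.25Q.
Set SMB = MC: 40.62 - 2.25Q = 15.53 + 0.65Q → Q* = 8.6517.
Height of the DWL triangle at Q_m is MC(Q_m) − SMB(Q_m) = MEC(Q_m) = 28.7143.
DWL = ½ × 9.9015 × 28.7143 = 142.1573.

DWL = 142.16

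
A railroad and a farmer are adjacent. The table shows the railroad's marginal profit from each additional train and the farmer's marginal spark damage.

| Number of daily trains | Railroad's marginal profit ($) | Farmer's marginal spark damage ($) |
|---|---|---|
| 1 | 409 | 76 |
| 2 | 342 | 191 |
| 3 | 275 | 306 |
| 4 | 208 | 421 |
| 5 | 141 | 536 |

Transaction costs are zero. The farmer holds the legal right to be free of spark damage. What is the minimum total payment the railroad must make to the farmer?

Efficient level: marginal profit ≥ marginal spark damage through level 2, so k* = 2.
With the farmer holding the right, the railroad must at least compensate total damage at k*: 76 + 191 = 267.

$267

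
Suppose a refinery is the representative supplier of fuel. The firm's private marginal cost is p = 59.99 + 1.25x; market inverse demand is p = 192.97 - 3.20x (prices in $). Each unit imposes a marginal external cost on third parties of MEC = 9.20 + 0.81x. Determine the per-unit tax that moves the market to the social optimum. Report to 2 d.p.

tax = $28.26 per unit

Social marginal cost = private MC + MEC = 69.19 + 2.06x.
Set SMC = demand: 69.19 + 2.06x = 192.97 - 3.20x → x* = 23.5323.
The Pigouvian tax equals MEC at x*: 9.20 + 0.81×23.5323 = 28.2612.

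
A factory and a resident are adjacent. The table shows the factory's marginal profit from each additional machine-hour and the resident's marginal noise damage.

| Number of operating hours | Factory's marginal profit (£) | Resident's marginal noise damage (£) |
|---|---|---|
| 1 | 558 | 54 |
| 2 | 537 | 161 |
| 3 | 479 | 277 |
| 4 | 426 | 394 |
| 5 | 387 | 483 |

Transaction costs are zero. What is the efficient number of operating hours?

4

Bargaining reaches the level where marginal profit last exceeds marginal noise damage.
That holds through level 4 (426 ≥ 394) but not at 5 (387 < 483).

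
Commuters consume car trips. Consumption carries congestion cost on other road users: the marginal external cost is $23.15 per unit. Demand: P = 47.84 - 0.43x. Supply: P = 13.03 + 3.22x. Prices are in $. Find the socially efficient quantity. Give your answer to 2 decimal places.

x* = 3.19

Social marginal benefit = demand − MEC = 24.69 - 0.43x.
Set SMB = MC: 24.69 - 0.43x = 13.03 + 3.22x → x* = 3.1945.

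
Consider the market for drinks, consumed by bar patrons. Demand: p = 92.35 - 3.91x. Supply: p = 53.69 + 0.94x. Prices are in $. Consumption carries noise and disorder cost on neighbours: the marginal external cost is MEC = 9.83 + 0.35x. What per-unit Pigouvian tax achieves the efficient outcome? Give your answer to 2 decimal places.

tax = $11.77 per unit

Social marginal benefit = demand − MEC = 82.52 - 4.26x.
Set SMB = MC: 82.52 - 4.26x = 53.69 + 0.94x → x* = 5.5442.
The Pigouvian tax equals MEC at x*: 9.83 + 0.35×5.5442 = 11.7705.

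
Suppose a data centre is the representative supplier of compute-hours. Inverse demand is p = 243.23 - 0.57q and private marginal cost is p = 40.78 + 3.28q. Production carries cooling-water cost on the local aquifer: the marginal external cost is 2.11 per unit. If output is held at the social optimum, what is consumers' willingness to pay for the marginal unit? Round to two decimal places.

Social marginal cost = private MC + MEC = 42.89 + 3.28q.
Set SMC = demand: 42.89 + 3.28q = 243.23 - 0.57q → q* = 52.0364.
Consumer price on the demand curve at q*: 243.23 − 0.57×52.0364 = 213.5693.

P = 213.57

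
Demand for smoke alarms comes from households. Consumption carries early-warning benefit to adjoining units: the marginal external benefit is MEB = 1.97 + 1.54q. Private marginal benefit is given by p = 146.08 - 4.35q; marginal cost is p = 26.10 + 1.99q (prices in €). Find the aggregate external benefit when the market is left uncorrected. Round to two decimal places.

Market equilibrium (private): 26.10 + 1.99q = 146.08 - 4.35q → q_m = 18.9243.
Total external benefit = ∫₀^{q_m} (1.97 + 1.54q) dq = 1.97×18.9243 + ½×1.54×18.9243² = 313.0403.

€313.04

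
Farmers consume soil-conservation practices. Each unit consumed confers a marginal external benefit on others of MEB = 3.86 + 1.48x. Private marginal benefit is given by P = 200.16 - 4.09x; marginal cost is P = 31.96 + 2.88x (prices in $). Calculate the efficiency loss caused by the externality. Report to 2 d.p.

DWL = $142.64

Market equilibrium (private): 31.96 + 2.88x = 200.16 - 4.09x → x_m = 24.1320.
Social marginal benefit = demand + MEB = 204.02 - 2.61x.
Set SMB = MC: 204.02 - 2.61x = 31.96 + 2.88x → x* = 31.3406.
The loss is the area between SMB and MC from x* to x_m; with linear curves that's a triangle of height MEB(x_m).
DWL = ½ × 7.2086 × 39.5754 = 142.6416.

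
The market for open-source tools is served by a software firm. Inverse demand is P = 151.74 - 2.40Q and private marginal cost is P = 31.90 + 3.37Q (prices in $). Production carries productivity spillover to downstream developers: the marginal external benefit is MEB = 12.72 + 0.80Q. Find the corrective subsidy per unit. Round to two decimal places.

subsidy = $34.06 per unit

Social marginal cost = private MC − MEB = 19.18 + 2.57Q.
Set SMC = demand: 19.18 + 2.57Q = 151.74 - 2.40Q → Q* = 26.6720.
The Pigouvian subsidy equals MEB at Q*: 12.72 + 0.80×26.6720 = 34.0576.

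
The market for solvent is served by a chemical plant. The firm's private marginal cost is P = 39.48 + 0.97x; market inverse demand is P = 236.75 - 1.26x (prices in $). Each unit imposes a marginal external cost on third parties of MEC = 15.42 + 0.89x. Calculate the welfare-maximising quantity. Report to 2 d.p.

Social marginal cost = private MC + MEC = 54.90 + 1.86x.
Set SMC = demand: 54.90 + 1.86x = 236.75 - 1.26x → x* = 58.2853.

x* = 58.29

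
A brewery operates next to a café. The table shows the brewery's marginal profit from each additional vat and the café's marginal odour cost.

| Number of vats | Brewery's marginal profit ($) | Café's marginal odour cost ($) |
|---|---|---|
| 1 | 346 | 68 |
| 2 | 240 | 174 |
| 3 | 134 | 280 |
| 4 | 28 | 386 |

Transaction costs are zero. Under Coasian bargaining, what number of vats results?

2

Bargaining reaches the level where marginal profit last exceeds marginal odour cost.
That holds through level 2 (240 ≥ 174) but not at 3 (134 < 280).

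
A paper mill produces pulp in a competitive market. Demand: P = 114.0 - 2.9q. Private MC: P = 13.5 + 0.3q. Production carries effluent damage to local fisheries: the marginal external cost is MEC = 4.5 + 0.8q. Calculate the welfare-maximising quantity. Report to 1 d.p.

q* = 24.0

Social marginal cost = private MC + MEC = 18.0 + 1.1q.
Set SMC = demand: 18.0 + 1.1q = 114.0 - 2.9q → q* = 24.0000.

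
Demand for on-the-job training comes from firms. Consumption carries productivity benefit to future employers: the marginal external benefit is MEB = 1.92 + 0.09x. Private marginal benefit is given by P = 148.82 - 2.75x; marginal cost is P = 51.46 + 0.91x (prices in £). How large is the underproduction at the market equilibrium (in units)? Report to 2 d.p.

1.21 units

Market equilibrium (private): 51.46 + 0.91x = 148.82 - 2.75x → x_m = 26.6011.
Social marginal benefit = demand + MEB = 150.74 - 2.66x.
Set SMB = MC: 150.74 - 2.66x = 51.46 + 0.91x → x* = 27.8095.
Gap = |26.6011 − 27.8095| = 1.2084.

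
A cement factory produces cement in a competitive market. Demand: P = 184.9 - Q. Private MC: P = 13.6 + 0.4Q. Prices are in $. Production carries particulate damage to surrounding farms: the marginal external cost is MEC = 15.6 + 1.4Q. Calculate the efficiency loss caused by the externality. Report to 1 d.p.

DWL = $6237.8

Market equilibrium (private): 13.6 + 0.4Q = 184.9 - Q → Q_m = 122.3571.
Social marginal cost = private MC + MEC = 29.2 + 1.8Q.
Set SMC = demand: 29.2 + 1.8Q = 184.9 - Q → Q* = 55.6071.
The loss is the area between SMC and demand from Q* to Q_m; with linear curves that's a triangle of height MEC(Q_m).
DWL = ½ × 66.7500 × 186.9000 = 6237.7875.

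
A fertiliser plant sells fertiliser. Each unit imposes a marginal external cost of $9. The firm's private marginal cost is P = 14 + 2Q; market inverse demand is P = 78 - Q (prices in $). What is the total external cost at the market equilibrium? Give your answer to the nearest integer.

$192

Market equilibrium (private): 14 + 2Q = 78 - Q → Q_m = 21.3333.
Total external cost = MEC × Q_m = 9 × 21.3333 = 191.9997.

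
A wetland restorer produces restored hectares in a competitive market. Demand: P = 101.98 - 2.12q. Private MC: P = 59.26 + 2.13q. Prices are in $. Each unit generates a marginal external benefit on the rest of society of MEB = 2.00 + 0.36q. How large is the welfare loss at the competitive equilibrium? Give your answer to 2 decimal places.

Market equilibrium (private): 59.26 + 2.13q = 101.98 - 2.12q → q_m = 10.0518.
Social marginal cost = private MC − MEB = 57.26 + 1.77q.
Set SMC = demand: 57.26 + 1.77q = 101.98 - 2.12q → q* = 11.4961.
The loss is the area between SMC and demand from q* to q_m; with linear curves that's a triangle of height MEB(q_m).
DWL = ½ × 1.4443 × 5.6186 = 4.0575.

DWL = $4.06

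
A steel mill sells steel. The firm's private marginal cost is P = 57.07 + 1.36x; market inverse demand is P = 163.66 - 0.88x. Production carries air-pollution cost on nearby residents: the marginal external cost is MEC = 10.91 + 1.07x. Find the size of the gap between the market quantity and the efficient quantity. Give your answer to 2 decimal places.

Market equilibrium (private): 57.07 + 1.36x = 163.66 - 0.88x → x_m = 47.5848.
Social marginal cost = private MC + MEC = 67.98 + 2.43x.
Set SMC = demand: 67.98 + 2.43x = 163.66 - 0.88x → x* = 28.9063.
Gap = |47.5848 − 28.9063| = 18.6785.

18.68 units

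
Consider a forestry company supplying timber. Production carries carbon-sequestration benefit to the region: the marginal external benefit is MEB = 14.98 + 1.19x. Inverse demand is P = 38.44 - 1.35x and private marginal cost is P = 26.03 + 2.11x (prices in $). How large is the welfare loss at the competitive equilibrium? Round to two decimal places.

DWL = $81.61

Market equilibrium (private): 26.03 + 2.11x = 38.44 - 1.35x → x_m = 3.5867.
Social marginal cost = private MC − MEB = 11.05 + 0.92x.
Set SMC = demand: 11.05 + 0.92x = 38.44 - 1.35x → x* = 12.0661.
The loss is the area between SMC and demand from x* to x_m; with linear curves that's a triangle of height MEB(x_m).
DWL = ½ × 8.4794 × 19.2482 = 81.6066.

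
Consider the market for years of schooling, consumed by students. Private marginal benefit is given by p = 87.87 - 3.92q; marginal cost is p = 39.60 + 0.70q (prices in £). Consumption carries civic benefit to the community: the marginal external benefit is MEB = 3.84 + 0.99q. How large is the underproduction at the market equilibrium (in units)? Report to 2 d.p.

Market equilibrium (private): 39.60 + 0.70q = 87.87 - 3.92q → q_m = 10.4481.
Social marginal benefit = demand + MEB = 91.71 - 2.93q.
Set SMB = MC: 91.71 - 2.93q = 39.60 + 0.70q → q* = 14.3554.
Gap = |10.4481 − 14.3554| = 3.9073.

3.91 units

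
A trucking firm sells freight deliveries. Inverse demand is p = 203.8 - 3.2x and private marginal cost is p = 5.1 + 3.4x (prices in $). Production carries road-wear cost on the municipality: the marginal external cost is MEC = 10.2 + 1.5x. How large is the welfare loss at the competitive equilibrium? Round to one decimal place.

Market equilibrium (private): 5.1 + 3.4x = 203.8 - 3.2x → x_m = 30.1061.
Social marginal cost = private MC + MEC = 15.3 + 4.9x.
Set SMC = demand: 15.3 + 4.9x = 203.8 - 3.2x → x* = 23.2716.
The loss is the area between SMC and demand from x* to x_m; with linear curves that's a triangle of height MEC(x_m).
DWL = ½ × 6.8345 × 55.3591 = 189.1759.

DWL = $189.2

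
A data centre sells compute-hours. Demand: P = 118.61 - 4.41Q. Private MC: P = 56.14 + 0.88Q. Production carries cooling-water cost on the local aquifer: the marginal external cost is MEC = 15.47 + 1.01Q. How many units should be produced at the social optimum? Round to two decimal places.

Q* = 7.46

Social marginal cost = private MC + MEC = 71.61 + 1.89Q.
Set SMC = demand: 71.61 + 1.89Q = 118.61 - 4.41Q → Q* = 7.4603.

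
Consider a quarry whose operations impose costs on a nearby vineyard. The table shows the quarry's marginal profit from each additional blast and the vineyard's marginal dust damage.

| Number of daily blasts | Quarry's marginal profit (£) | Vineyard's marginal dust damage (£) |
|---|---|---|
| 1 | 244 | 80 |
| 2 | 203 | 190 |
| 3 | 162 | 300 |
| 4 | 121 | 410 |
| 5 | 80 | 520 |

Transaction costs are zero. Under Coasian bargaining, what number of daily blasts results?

Bargaining reaches the level where marginal profit last exceeds marginal dust damage.
That holds through level 2 (203 ≥ 190) but not at 3 (162 < 300).

2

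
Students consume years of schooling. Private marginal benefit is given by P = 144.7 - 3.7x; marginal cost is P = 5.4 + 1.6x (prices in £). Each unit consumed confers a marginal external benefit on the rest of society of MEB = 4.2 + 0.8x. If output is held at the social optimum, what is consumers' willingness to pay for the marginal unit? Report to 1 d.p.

Social marginal benefit = demand + MEB = 148.9 - 2.9x.
Set SMB = MC: 148.9 - 2.9x = 5.4 + 1.6x → x* = 31.8889.
Consumer price on the demand curve at x*: 144.7 − 3.7×31.8889 = 26.7111.

P = £26.7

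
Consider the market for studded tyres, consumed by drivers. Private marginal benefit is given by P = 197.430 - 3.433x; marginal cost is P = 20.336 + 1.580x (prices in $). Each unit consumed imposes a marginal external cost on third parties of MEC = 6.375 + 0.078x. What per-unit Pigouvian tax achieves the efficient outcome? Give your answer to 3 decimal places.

tax = $8.991 per unit

Social marginal benefit = demand − MEC = 191.055 - 3.511x.
Set SMB = MC: 191.055 - 3.511x = 20.336 + 1.580x → x* = 33.5335.
The Pigouvian tax equals MEC at x*: 6.375 + 0.078×33.5335 = 8.9906.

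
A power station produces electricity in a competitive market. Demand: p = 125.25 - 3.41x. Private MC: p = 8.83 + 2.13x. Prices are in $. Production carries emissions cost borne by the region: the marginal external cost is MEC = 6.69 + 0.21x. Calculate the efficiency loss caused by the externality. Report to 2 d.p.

DWL = $10.72

Market equilibrium (private): 8.83 + 2.13x = 125.25 - 3.41x → x_m = 21.0144.
Social marginal cost = private MC + MEC = 15.52 + 2.34x.
Set SMC = demand: 15.52 + 2.34x = 125.25 - 3.41x → x* = 19.0835.
The loss is the area between SMC and demand from x* to x_m; with linear curves that's a triangle of height MEC(x_m).
DWL = ½ × 1.9309 × 11.1030 = 10.7194.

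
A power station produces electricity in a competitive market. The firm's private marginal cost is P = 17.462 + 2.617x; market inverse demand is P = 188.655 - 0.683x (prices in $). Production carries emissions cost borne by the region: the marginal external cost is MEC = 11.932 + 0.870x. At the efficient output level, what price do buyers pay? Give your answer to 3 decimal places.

Social marginal cost = private MC + MEC = 29.394 + 3.487x.
Set SMC = demand: 29.394 + 3.487x = 188.655 - 0.683x → x* = 38.1921.
Consumer price on the demand curve at x*: 188.655 − 0.683×38.1921 = 162.5698.

P = $162.570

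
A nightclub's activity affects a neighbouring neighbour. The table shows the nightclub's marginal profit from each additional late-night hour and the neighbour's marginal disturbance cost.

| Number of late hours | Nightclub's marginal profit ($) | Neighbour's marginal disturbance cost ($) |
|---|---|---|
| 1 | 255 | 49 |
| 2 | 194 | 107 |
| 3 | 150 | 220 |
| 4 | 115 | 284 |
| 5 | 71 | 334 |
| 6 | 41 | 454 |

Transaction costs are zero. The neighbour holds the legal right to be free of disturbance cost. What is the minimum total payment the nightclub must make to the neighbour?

$156

Efficient level: marginal profit ≥ marginal disturbance cost through level 2, so k* = 2.
With the neighbour holding the right, the nightclub must at least compensate total damage at k*: 49 + 107 = 156.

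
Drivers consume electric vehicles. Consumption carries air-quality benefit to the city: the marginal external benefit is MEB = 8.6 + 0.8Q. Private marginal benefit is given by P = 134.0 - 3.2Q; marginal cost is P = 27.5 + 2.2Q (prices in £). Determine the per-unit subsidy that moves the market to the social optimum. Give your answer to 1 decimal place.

Social marginal benefit = demand + MEB = 142.6 - 2.4Q.
Set SMB = MC: 142.6 - 2.4Q = 27.5 + 2.2Q → Q* = 25.0217.
The Pigouvian subsidy equals MEB at Q*: 8.6 + 0.8×25.0217 = 28.6174.

subsidy = £28.6 per unit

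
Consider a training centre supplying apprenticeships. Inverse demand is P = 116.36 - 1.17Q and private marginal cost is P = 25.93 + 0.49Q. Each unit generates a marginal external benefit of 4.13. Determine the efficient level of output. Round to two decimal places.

Q* = 56.96

Social marginal cost = private MC − MEB = 21.80 + 0.49Q.
Set SMC = demand: 21.80 + 0.49Q = 116.36 - 1.17Q → Q* = 56.9639.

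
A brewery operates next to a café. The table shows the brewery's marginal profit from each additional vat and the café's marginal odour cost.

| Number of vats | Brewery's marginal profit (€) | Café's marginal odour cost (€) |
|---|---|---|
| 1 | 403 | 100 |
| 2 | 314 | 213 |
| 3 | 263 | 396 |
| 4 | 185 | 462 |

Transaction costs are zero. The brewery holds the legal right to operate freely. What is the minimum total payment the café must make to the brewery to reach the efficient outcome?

Left alone the brewery would choose level 4 (marginal profit stays positive).
Efficient level: k* = 2 (marginal profit ≥ marginal odour cost through 2).
The café must at least cover the brewery's forgone profit from cutting 4→2: 263 + 185 = 448.

€448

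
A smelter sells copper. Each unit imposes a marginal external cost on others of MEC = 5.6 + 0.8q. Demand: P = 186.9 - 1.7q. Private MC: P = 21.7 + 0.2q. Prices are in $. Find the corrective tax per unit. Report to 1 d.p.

tax = $52.9 per unit

Social marginal cost = private MC + MEC = 27.3 + q.
Set SMC = demand: 27.3 + q = 186.9 - 1.7q → q* = 59.1111.
The Pigouvian tax equals MEC at q*: 5.6 + 0.8×59.1111 = 52.8889.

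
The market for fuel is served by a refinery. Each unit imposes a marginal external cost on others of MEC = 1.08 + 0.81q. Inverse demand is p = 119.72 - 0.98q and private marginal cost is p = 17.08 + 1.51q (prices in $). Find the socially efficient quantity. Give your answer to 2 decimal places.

Social marginal cost = private MC + MEC = 18.16 + 2.32q.
Set SMC = demand: 18.16 + 2.32q = 119.72 - 0.98q → q* = 30.7758.

q* = 30.78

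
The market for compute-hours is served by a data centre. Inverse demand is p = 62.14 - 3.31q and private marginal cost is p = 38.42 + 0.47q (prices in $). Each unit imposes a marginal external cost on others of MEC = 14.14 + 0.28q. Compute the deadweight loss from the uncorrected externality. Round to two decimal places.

DWL = $31.12

Market equilibrium (private): 38.42 + 0.47q = 62.14 - 3.31q → q_m = 6.2751.
Social marginal cost = private MC + MEC = 52.56 + 0.75q.
Set SMC = demand: 52.56 + 0.75q = 62.14 - 3.31q → q* = 2.3596.
The loss is the area between SMC and demand from q* to q_m; with linear curves that's a triangle of height MEC(q_m).
DWL = ½ × 3.9155 × 15.8970 = 31.1224.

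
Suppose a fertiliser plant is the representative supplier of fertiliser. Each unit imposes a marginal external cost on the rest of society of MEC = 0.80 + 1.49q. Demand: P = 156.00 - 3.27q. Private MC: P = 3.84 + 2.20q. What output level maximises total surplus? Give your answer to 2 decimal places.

q* = 21.75

Social marginal cost = private MC + MEC = 4.64 + 3.69q.
Set SMC = demand: 4.64 + 3.69q = 156.00 - 3.27q → q* = 21.7471.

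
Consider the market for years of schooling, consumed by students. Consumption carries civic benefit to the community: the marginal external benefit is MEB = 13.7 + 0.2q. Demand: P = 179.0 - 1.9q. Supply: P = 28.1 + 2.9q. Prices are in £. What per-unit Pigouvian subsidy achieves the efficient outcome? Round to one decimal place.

Social marginal benefit = demand + MEB = 192.7 - 1.7q.
Set SMB = MC: 192.7 - 1.7q = 28.1 + 2.9q → q* = 35.7826.
The Pigouvian subsidy equals MEB at q*: 13.7 + 0.2×35.7826 = 20.8565.

subsidy = £20.9 per unit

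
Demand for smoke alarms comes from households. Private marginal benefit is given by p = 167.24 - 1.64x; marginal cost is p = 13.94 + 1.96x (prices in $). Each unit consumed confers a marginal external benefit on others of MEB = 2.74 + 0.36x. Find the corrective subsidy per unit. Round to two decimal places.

Social marginal benefit = demand + MEB = 169.98 - 1.28x.
Set SMB = MC: 169.98 - 1.28x = 13.94 + 1.96x → x* = 48.1605.
The Pigouvian subsidy equals MEB at x*: 2.74 + 0.36×48.1605 = 20.0778.

subsidy = $20.08 per unit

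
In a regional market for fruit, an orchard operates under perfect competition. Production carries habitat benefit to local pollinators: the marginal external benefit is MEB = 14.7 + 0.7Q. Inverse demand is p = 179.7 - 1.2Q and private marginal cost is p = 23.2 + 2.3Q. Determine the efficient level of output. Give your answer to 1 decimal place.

Q* = 61.1

Social marginal cost = private MC − MEB = 8.5 + 1.6Q.
Set SMC = demand: 8.5 + 1.6Q = 179.7 - 1.2Q → Q* = 61.1429.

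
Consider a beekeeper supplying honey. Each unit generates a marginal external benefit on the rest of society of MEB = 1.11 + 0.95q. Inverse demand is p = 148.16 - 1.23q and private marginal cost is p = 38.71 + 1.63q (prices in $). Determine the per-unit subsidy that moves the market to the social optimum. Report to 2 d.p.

Social marginal cost = private MC − MEB = 37.60 + 0.68q.
Set SMC = demand: 37.60 + 0.68q = 148.16 - 1.23q → q* = 57.8848.
The Pigouvian subsidy equals MEB at q*: 1.11 + 0.95×57.8848 = 56.1006.

subsidy = $56.10 per unit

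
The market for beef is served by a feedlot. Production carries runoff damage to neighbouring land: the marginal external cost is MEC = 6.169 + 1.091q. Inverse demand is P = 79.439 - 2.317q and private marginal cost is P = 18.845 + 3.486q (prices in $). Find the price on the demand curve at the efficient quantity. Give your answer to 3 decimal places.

P = $61.147

Social marginal cost = private MC + MEC = 25.014 + 4.577q.
Set SMC = demand: 25.014 + 4.577q = 79.439 - 2.317q → q* = 7.8945.
Consumer price on the demand curve at q*: 79.439 − 2.317×7.8945 = 61.1474.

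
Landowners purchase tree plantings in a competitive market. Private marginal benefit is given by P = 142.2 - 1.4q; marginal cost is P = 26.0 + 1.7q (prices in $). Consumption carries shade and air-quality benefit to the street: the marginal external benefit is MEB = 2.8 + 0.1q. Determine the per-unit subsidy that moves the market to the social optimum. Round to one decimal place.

Social marginal benefit = demand + MEB = 145.0 - 1.3q.
Set SMB = MC: 145.0 - 1.3q = 26.0 + 1.7q → q* = 39.6667.
The Pigouvian subsidy equals MEB at q*: 2.8 + 0.1×39.6667 = 6.7667.

subsidy = $6.8 per unit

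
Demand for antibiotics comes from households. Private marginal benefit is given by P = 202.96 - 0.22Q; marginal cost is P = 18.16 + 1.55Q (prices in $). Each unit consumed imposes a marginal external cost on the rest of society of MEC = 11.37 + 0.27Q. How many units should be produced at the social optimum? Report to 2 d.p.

Q* = 85.01

Social marginal benefit = demand − MEC = 191.59 - 0.49Q.
Set SMB = MC: 191.59 - 0.49Q = 18.16 + 1.55Q → Q* = 85.0147.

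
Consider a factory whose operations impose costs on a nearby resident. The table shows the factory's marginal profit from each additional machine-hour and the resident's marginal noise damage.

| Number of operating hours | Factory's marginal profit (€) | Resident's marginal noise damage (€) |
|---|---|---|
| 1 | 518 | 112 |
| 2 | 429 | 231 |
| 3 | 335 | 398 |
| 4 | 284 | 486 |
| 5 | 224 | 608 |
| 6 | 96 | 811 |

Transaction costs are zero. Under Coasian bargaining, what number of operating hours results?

2

Bargaining reaches the level where marginal profit last exceeds marginal noise damage.
That holds through level 2 (429 ≥ 231) but not at 3 (335 < 398).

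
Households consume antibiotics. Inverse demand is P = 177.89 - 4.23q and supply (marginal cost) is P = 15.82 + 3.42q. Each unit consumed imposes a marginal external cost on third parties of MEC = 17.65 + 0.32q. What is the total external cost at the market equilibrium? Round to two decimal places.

445.74

Market equilibrium (private): 15.82 + 3.42q = 177.89 - 4.23q → q_m = 21.1856.
Total external cost = ∫₀^{q_m} (17.65 + 0.32q) dq = 17.65×21.1856 + ½×0.32×21.1856² = 445.7386.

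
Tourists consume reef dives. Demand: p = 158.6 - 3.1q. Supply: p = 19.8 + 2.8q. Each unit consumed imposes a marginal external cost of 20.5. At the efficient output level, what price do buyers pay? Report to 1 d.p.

P = 96.4

Social marginal benefit = demand − MEC = 138.1 - 3.1q.
Set SMB = MC: 138.1 - 3.1q = 19.8 + 2.8q → q* = 20.0508.
Consumer price on the demand curve at q*: 158.6 − 3.1×20.0508 = 96.4425.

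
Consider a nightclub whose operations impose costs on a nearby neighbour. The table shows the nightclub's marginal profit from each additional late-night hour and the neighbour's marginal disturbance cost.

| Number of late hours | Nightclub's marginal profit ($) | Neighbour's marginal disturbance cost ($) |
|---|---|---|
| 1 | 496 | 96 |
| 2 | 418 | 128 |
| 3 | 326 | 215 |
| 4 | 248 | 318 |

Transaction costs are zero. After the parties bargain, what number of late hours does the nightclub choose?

3

Bargaining reaches the level where marginal profit last exceeds marginal disturbance cost.
That holds through level 3 (326 ≥ 215) but not at 4 (248 < 318).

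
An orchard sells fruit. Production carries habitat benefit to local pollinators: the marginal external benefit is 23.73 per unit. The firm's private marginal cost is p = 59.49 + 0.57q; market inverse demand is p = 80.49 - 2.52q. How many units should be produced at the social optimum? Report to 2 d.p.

Social marginal cost = private MC − MEB = 35.76 + 0.57q.
Set SMC = demand: 35.76 + 0.57q = 80.49 - 2.52q → q* = 14.4757.

q* = 14.48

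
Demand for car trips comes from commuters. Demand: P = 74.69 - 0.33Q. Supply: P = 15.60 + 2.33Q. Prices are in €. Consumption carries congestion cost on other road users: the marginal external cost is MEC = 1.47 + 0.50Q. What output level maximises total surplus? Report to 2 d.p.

Q* = 18.23

Social marginal benefit = demand − MEC = 73.22 - 0.83Q.
Set SMB = MC: 73.22 - 0.83Q = 15.60 + 2.33Q → Q* = 18.2342.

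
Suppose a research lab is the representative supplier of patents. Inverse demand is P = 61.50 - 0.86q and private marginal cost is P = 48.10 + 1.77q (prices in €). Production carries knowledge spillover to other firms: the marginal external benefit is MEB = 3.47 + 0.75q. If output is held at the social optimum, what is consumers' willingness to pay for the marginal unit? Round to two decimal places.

P = €53.78

Social marginal cost = private MC − MEB = 44.63 + 1.02q.
Set SMC = demand: 44.63 + 1.02q = 61.50 - 0.86q → q* = 8.9734.
Consumer price on the demand curve at q*: 61.50 − 0.86×8.9734 = 53.7829.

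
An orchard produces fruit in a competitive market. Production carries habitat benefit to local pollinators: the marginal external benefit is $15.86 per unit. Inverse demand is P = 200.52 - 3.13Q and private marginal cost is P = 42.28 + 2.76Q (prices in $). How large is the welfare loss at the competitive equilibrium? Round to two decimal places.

DWL = $21.35

Market equilibrium (private): 42.28 + 2.76Q = 200.52 - 3.13Q → Q_m = 26.8659.
Social marginal cost = private MC − MEB = 26.42 + 2.76Q.
Set SMC = demand: 26.42 + 2.76Q = 200.52 - 3.13Q → Q* = 29.5586.
Between Q* and Q_m the wedge demand − SMC runs linearly from 0 to MEB(Q_m), so the loss is a triangle.
DWL = ½ × 2.6927 × 15.8600 = 21.3531.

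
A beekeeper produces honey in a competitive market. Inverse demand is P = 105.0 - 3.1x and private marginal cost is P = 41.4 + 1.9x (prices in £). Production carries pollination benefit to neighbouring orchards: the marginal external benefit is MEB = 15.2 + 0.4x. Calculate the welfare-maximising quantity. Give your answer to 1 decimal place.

x* = 17.1

Social marginal cost = private MC − MEB = 26.2 + 1.5x.
Set SMC = demand: 26.2 + 1.5x = 105.0 - 3.1x → x* = 17.1304.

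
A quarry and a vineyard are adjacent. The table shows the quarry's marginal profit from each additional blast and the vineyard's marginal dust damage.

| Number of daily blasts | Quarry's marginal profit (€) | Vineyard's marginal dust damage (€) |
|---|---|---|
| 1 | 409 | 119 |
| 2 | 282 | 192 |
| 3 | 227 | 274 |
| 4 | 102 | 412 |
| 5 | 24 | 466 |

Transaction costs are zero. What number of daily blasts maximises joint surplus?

Bargaining reaches the level where marginal profit last exceeds marginal dust damage.
That holds through level 2 (282 ≥ 192) but not at 3 (227 < 274).

2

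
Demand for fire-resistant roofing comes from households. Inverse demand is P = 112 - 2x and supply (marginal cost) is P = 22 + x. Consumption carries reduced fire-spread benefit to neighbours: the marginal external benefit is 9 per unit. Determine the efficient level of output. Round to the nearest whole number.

Social marginal benefit = demand + MEB = 121 - 2x.
Set SMB = MC: 121 - 2x = 22 + x → x* = 33.0000.

x* = 33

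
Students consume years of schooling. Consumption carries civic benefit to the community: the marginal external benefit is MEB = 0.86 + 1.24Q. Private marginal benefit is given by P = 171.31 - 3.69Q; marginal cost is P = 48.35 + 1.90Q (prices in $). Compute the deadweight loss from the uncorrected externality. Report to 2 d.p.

DWL = $90.99

Market equilibrium (private): 48.35 + 1.90Q = 171.31 - 3.69Q → Q_m = 21.9964.
Social marginal benefit = demand + MEB = 172.17 - 2.45Q.
Set SMB = MC: 172.17 - 2.45Q = 48.35 + 1.90Q → Q* = 28.4644.
Between Q* and Q_m the wedge SMB − MC runs linearly from 0 to MEB(Q_m), so the loss is a triangle.
DWL = ½ × 6.4680 × 28.1356 = 90.9905.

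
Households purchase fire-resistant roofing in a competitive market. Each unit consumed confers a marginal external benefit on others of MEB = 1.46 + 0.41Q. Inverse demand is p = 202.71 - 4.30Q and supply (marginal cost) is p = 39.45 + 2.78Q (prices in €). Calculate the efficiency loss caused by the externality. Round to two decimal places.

DWL = €8.93

Market equilibrium (private): 39.45 + 2.78Q = 202.71 - 4.30Q → Q_m = 23.0593.
Social marginal benefit = demand + MEB = 204.17 - 3.89Q.
Set SMB = MC: 204.17 - 3.89Q = 39.45 + 2.78Q → Q* = 24.6957.
The loss is the area between SMB and MC from Q* to Q_m; with linear curves that's a triangle of height MEB(Q_m).
DWL = ½ × 1.6364 × 10.9143 = 8.9301.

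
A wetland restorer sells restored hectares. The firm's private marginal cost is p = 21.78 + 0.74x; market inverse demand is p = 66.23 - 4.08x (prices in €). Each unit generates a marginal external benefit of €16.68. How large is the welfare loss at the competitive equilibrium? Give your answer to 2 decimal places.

DWL = €28.86

Market equilibrium (private): 21.78 + 0.74x = 66.23 - 4.08x → x_m = 9.2220.
Social marginal cost = private MC − MEB = 5.10 + 0.74x.
Set SMC = demand: 5.10 + 0.74x = 66.23 - 4.08x → x* = 12.6826.
The welfare-loss triangle has base |x_m − x*| and height MEB(x_m) (the vertical gap between SMC and demand is zero at x* and MEB at x_m).
DWL = ½ × 3.4606 × 16.6800 = 28.8614.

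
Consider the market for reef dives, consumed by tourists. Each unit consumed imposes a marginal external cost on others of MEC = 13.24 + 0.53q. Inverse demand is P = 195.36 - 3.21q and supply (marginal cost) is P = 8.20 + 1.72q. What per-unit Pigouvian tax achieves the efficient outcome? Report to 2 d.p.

Social marginal benefit = demand − MEC = 182.12 - 3.74q.
Set SMB = MC: 182.12 - 3.74q = 8.20 + 1.72q → q* = 31.8535.
The Pigouvian tax equals MEC at q*: 13.24 + 0.53×31.8535 = 30.1224.

tax = 30.12 per unit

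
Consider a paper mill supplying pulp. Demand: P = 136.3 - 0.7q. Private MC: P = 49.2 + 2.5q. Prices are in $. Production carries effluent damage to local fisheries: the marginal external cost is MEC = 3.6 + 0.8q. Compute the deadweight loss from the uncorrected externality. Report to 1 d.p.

DWL = $80.5

Market equilibrium (private): 49.2 + 2.5q = 136.3 - 0.7q → q_m = 27.2188.
Social marginal cost = private MC + MEC = 52.8 + 3.3q.
Set SMC = demand: 52.8 + 3.3q = 136.3 - 0.7q → q* = 20.8750.
The loss is the area between SMC and demand from q* to q_m; with linear curves that's a triangle of height MEC(q_m).
DWL = ½ × 6.3438 × 25.3750 = 80.4870.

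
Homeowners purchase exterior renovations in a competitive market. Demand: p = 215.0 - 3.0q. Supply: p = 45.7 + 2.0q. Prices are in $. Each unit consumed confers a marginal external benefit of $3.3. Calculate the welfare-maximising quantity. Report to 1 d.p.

Social marginal benefit = demand + MEB = 218.3 - 3.0q.
Set SMB = MC: 218.3 - 3.0q = 45.7 + 2.0q → q* = 34.5200.

q* = 34.5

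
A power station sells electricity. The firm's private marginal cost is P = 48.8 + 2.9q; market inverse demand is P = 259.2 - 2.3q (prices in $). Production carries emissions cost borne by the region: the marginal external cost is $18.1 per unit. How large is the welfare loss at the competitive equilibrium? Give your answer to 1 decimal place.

DWL = $31.5

Market equilibrium (private): 48.8 + 2.9q = 259.2 - 2.3q → q_m = 40.4615.
Social marginal cost = private MC + MEC = 66.9 + 2.9q.
Set SMC = demand: 66.9 + 2.9q = 259.2 - 2.3q → q* = 36.9808.
The loss is the area between SMC and demand from q* to q_m; with linear curves that's a triangle of height MEC(q_m).
DWL = ½ × 3.4807 × 18.1000 = 31.5003.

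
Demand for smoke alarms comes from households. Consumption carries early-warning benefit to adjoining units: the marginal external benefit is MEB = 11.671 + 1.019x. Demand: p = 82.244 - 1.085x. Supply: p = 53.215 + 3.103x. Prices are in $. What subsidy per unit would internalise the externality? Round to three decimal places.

Social marginal benefit = demand + MEB = 93.915 - 0.066x.
Set SMB = MC: 93.915 - 0.066x = 53.215 + 3.103x → x* = 12.8432.
The Pigouvian subsidy equals MEB at x*: 11.671 + 1.019×12.8432 = 24.7582.

subsidy = $24.758 per unit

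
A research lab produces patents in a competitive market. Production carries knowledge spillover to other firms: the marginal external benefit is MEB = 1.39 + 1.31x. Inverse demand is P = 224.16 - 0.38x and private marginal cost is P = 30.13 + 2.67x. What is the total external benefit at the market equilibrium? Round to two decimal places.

2739.24

Market equilibrium (private): 30.13 + 2.67x = 224.16 - 0.38x → x_m = 63.6164.
Total external benefit = ∫₀^{x_m} (1.39 + 1.31x) dx = 1.39×63.6164 + ½×1.31×63.6164² = 2739.2422.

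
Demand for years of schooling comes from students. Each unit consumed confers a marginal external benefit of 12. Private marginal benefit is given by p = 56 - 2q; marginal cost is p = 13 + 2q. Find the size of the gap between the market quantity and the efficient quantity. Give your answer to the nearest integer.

Market equilibrium (private): 13 + 2q = 56 - 2q → q_m = 10.7500.
Social marginal benefit = demand + MEB = 68 - 2q.
Set SMB = MC: 68 - 2q = 13 + 2q → q* = 13.7500.
Gap = |10.7500 − 13.7500| = 3.0000.

3 units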